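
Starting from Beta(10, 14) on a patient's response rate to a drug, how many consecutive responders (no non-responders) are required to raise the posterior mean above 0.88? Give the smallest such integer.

After k responders and 0 non-responders the posterior is Beta(10+k, 14), with mean (10+k)/(10+14+k).
Set (10+k)/(24+k) > 0.88 and solve: k > (0.88·24 − 10)/(1 − 0.88) = 92.667.
The smallest integer exceeding 92.667 is 93, and checking k=93: (103)/(117) = 0.8803 > 0.88.

k = 93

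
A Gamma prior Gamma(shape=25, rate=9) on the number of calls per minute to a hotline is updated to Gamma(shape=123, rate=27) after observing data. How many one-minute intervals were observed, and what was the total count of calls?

Gamma–Poisson conjugacy: posterior shape = α + Σxᵢ, posterior rate = β + n.
Matching: Σxᵢ = 123 − 25 = 98 and n = 27 − 9 = 18.

n = 18 one-minute intervals with total 98 calls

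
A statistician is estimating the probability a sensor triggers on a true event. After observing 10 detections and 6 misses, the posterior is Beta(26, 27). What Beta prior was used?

Under Beta–binomial conjugacy the posterior parameters are (α+s, β+f).
So α = 26 − 10 = 16 and β = 27 − 6 = 21.

Beta(16, 21)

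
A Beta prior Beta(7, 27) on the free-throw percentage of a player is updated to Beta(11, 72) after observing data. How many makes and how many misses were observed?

4 makes and 45 misses

A Beta(α, β) prior with s successes and f failures in binomial data gives a Beta(α+s, β+f) posterior.
So s = 11 − 7 = 4 and f = 72 − 27 = 45.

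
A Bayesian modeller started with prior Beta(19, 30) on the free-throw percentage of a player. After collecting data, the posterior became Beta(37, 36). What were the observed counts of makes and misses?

18 makes and 6 misses

Beta is conjugate to the binomial likelihood: posterior = Beta(α+s, β+f).
So s = 37 − 19 = 18 and f = 36 − 30 = 6.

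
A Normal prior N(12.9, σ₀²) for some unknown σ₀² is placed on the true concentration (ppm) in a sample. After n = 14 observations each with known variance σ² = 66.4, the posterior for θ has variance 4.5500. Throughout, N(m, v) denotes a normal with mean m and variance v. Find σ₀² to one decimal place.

σ₀² = 111.9

For the Normal–Normal model with known σ², precisions add: τ_n = τ₀ + n/σ².
So 1/σ₀² = 1/4.5500 − 14/66.4 = 0.219780 − 0.210843 = 0.008937.
Hence σ₀² = 1/0.008937 ≈ 111.9.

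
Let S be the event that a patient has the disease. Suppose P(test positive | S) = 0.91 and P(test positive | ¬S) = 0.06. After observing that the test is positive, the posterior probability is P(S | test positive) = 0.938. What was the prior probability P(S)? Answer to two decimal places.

In odds form, posterior odds = prior odds × likelihood ratio, so prior odds = posterior odds ÷ LR.
Posterior odds = 0.938/(1−0.938) = 15.1290. LR = 0.91/0.06 = 15.1667.
Prior odds = 15.1290/15.1667 = 0.9975, so P(S) = 0.9975/(1+0.9975) ≈ 0.50.

P(S) = 0.50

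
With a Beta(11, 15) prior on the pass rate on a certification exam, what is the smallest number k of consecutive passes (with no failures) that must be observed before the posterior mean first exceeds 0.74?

k = 32

After k passes and 0 failures the posterior is Beta(11+k, 15), with mean (11+k)/(11+15+k).
Set (11+k)/(26+k) > 0.74 and solve: k > (0.74·26 − 11)/(1 − 0.74) = 31.692.
The smallest integer exceeding 31.692 is 32.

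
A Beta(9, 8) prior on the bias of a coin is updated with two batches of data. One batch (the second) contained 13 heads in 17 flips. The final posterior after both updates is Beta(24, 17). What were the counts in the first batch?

2 heads and 5 tails

Sequential conjugate updates are equivalent to a single update on the pooled data, so total successes = posterior α − prior α and total failures = posterior β − prior β.
Total across both batches: 24−9=15 heads, 17−8=9 tails.
Subtract the second batch: 15−13=2 heads and 9−4=5 tails.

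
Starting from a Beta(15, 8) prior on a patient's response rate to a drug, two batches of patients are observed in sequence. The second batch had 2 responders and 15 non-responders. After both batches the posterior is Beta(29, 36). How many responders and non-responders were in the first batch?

12 responders and 13 non-responders

Because Beta–binomial updating is additive in the counts, the combined data contributed (α_post−α_prior, β_post−β_prior) successes and failures.
Total across both batches: 29−15=14 responders, 36−8=28 non-responders.
Subtract the second batch: 14−2=12 responders and 28−15=13 non-responders.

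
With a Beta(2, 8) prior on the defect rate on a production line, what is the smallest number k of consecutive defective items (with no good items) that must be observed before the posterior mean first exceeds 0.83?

After k defective items and 0 good items the posterior is Beta(2+k, 8), with mean (2+k)/(2+8+k).
Set (2+k)/(10+k) > 0.83 and solve: k > (0.83·10 − 2)/(1 − 0.83) = 37.059.
The smallest integer exceeding 37.059 is 38, and checking k=38: (40)/(48) = 0.8333 > 0.83.

k = 38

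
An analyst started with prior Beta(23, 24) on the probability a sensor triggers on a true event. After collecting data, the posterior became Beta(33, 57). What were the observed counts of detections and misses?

10 detections and 33 misses

Under Beta–binomial conjugacy the posterior parameters are (α+s, β+f).
So s = 33 − 23 = 10 and f = 57 − 24 = 33.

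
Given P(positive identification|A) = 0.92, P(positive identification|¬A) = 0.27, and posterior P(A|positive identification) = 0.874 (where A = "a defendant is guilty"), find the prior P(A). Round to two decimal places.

P(A) = 0.67

In odds form, posterior odds = prior odds × likelihood ratio, so prior odds = posterior odds ÷ LR.
Posterior odds = 0.874/(1−0.874) = 6.9365. LR = 0.92/0.27 = 3.4074.
Prior odds = 6.9365/3.4074 = 2.0357, so P(A) = 2.0357/(1+2.0357) ≈ 0.67.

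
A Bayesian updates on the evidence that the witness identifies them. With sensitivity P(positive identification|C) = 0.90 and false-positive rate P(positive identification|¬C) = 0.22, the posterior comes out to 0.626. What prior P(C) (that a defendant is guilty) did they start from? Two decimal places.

P(C) = 0.29

Bayes' rule in odds form gives O(C|E) = O(C)·[P(E|C)/P(E|¬C)], hence O(C) = O(C|E)/LR.
Posterior odds = 0.626/(1−0.626) = 1.6738. LR = 0.90/0.22 = 4.0909.
Prior odds = 1.6738/4.0909 = 0.4092, so P(C) = 0.4092/(1+0.4092) ≈ 0.29.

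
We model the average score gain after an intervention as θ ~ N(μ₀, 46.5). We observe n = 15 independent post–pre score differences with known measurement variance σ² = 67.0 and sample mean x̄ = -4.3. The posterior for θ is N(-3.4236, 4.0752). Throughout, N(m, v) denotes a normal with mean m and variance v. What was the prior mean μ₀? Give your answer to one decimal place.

The posterior mean is a precision-weighted average: μ_n = (τ₀μ₀ + τ_data·x̄)/(τ₀+τ_data), with τ₀=1/σ₀² and τ_data=n/σ².
Here τ₀ = 1/46.5 = 0.021505 and τ_data = 15/67.0 = 0.223881, so τ_n = 0.245386.
Rearranging for μ₀: μ₀ = (μ_n·τ_n − τ_data·x̄)/τ₀ = (-3.4236·0.245386 − 0.223881·-4.3) / 0.021505 = 0.122585/0.021505 ≈ 5.7.

μ₀ = 5.7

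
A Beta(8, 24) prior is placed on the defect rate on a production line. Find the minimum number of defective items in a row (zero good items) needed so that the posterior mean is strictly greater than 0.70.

After k defective items and 0 good items the posterior is Beta(8+k, 24), with mean (8+k)/(8+24+k).
Set (8+k)/(32+k) > 0.70 and solve: k > (0.70·32 − 8)/(1 − 0.70) = 48.000.
The smallest integer exceeding 48.000 is 49.

k = 49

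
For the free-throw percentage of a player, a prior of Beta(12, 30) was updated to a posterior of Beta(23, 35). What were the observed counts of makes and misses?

Under Beta–binomial conjugacy the posterior parameters are (a+s, b+f).
So s = 23 − 12 = 11 and f = 35 − 30 = 5.

11 makes and 5 misses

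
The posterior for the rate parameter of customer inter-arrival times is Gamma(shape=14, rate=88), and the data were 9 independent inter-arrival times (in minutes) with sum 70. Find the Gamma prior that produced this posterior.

For an exponential likelihood with a Gamma(α, β) prior on the rate, n observations with total T give posterior Gamma(α+n, β+T).
So α = 14 − 9 = 5 and β = 88 − 70 = 18.

Gamma(shape=5, rate=18)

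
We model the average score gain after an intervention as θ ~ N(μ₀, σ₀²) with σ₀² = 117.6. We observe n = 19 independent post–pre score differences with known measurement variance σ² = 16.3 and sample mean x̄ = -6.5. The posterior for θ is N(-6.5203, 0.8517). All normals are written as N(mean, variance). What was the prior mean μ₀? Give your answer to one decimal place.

With known observation variance, the Normal–Normal posterior has precision τ_n = τ₀ + n/σ² and mean μ_n = (τ₀μ₀ + (n/σ²)x̄)/τ_n.
Here τ₀ = 1/117.6 = 0.008503 and τ_data = 19/16.3 = 1.165644, so τ_n = 1.174147.
Rearranging for μ₀: μ₀ = (μ_n·τ_n − τ_data·x̄)/τ₀ = (-6.5203·1.174147 − 1.165644·-6.5) / 0.008503 = -0.079105/0.008503 ≈ -9.3.

μ₀ = -9.3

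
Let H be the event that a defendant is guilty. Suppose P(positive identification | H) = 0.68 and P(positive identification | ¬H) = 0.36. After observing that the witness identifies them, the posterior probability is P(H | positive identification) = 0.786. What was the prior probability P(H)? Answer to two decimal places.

Bayes' rule in odds form gives O(H|E) = O(H)·[P(E|H)/P(E|¬H)], hence O(H) = O(H|E)/LR.
Posterior odds = 0.786/(1−0.786) = 3.6729. LR = 0.68/0.36 = 1.8889.
Prior odds = 3.6729/1.8889 = 1.9445, so P(H) = 1.9445/(1+1.9445) ≈ 0.66.

P(H) = 0.66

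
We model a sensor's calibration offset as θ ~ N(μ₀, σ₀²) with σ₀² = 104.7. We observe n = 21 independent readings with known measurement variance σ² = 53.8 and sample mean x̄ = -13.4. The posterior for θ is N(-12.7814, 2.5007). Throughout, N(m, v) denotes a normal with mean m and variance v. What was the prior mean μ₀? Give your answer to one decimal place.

The posterior mean is a precision-weighted average: μ_n = (τ₀μ₀ + τ_data·x̄)/(τ₀+τ_data), with τ₀=1/σ₀² and τ_data=n/σ².
Here τ₀ = 1/104.7 = 0.009551 and τ_data = 21/53.8 = 0.390335, so τ_n = 0.399886.
Rearranging for μ₀: μ₀ = (μ_n·τ_n − τ_data·x̄)/τ₀ = (-12.7814·0.399886 − 0.390335·-13.4) / 0.009551 = 0.119386/0.009551 ≈ 12.5.

μ₀ = 12.5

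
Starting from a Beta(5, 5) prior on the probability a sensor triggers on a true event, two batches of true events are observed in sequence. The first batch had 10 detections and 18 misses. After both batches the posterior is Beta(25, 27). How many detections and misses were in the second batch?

Because Beta–binomial updating is additive in the counts, the combined data contributed (α_post−α_prior, β_post−β_prior) successes and failures.
Total across both batches: 25−5=20 detections, 27−5=22 misses.
Subtract the first batch: 20−10=10 detections and 22−18=4 misses.

10 detections and 4 misses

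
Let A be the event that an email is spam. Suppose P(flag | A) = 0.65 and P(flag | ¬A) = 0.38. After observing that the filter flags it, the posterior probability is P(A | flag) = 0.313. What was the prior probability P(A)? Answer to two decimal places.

P(A) = 0.21

In odds form, posterior odds = prior odds × likelihood ratio, so prior odds = posterior odds ÷ LR.
Posterior odds = 0.313/(1−0.313) = 0.4556. LR = 0.65/0.38 = 1.7105.
Prior odds = 0.4556/1.7105 = 0.2664, so P(A) = 0.2664/(1+0.2664) ≈ 0.21.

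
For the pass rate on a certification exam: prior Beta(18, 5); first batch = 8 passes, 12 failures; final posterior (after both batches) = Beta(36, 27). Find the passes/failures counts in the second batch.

10 passes and 10 failures

Because Beta–binomial updating is additive in the counts, the combined data contributed (α_post−α_prior, β_post−β_prior) successes and failures.
Total across both batches: 36−18=18 passes, 27−5=22 failures.
Subtract the first batch: 18−8=10 passes and 22−12=10 failures.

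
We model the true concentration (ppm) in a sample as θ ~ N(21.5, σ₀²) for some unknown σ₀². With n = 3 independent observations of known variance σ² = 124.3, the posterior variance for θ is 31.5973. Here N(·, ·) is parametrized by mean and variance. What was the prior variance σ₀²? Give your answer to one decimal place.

Posterior precision equals prior precision plus data precision: 1/σ_n² = 1/σ₀² + n/σ².
So 1/σ₀² = 1/31.5973 − 3/124.3 = 0.031648 − 0.024135 = 0.007513.
Hence σ₀² = 1/0.007513 ≈ 133.1.

σ₀² = 133.1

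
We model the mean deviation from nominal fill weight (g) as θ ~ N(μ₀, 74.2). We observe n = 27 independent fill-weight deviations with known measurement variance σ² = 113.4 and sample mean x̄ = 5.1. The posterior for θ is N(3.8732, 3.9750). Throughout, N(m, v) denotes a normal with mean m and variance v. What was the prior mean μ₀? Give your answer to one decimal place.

μ₀ = -17.8

The posterior mean is a precision-weighted average: μ_n = (τ₀μ₀ + τ_data·x̄)/(τ₀+τ_data), with τ₀=1/σ₀² and τ_data=n/σ².
Here τ₀ = 1/74.2 = 0.013477 and τ_data = 27/113.4 = 0.238095, so τ_n = 0.251572.
Rearranging for μ₀: μ₀ = (μ_n·τ_n − τ_data·x̄)/τ₀ = (3.8732·0.251572 − 0.238095·5.1) / 0.013477 = -0.239896/0.013477 ≈ -17.8.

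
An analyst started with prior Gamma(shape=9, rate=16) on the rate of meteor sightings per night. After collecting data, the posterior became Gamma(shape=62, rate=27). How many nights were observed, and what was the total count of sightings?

A Gamma(α, β) prior (rate parametrization) on a Poisson rate with n observations summing to S gives posterior Gamma(α+S, β+n).
Matching: Σxᵢ = 62 − 9 = 53 and n = 27 − 16 = 11.

n = 11 nights with total 53 sightings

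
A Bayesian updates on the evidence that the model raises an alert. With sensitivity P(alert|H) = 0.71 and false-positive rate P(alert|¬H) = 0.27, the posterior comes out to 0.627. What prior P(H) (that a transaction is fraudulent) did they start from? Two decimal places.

P(H) = 0.39

In odds form, posterior odds = prior odds × likelihood ratio, so prior odds = posterior odds ÷ LR.
Posterior odds = 0.627/(1−0.627) = 1.6810. LR = 0.71/0.27 = 2.6296.
Prior odds = 1.6810/2.6296 = 0.6393, so P(H) = 0.6393/(1+0.6393) ≈ 0.39.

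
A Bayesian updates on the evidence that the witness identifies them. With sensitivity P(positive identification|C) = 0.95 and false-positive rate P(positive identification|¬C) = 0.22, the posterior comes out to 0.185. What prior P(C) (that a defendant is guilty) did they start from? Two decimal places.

P(C) = 0.05

Bayes' rule in odds form gives O(C|E) = O(C)·[P(E|C)/P(E|¬C)], hence O(C) = O(C|E)/LR.
Posterior odds = 0.185/(1−0.185) = 0.2270. LR = 0.95/0.22 = 4.3182.
Prior odds = 0.2270/4.3182 = 0.0526, so P(C) = 0.0526/(1+0.0526) ≈ 0.05.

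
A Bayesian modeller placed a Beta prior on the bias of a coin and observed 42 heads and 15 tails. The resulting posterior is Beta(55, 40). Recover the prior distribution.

A Beta(α, β) prior with s successes and f failures in binomial data gives a Beta(α+s, β+f) posterior.
So α = 55 − 42 = 13 and β = 40 − 15 = 25.

Beta(13, 25)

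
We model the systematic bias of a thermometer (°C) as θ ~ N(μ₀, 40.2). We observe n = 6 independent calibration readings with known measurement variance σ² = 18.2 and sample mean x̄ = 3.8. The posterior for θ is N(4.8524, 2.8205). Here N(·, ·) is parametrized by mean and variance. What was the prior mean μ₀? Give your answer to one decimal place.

With known observation variance, the Normal–Normal posterior has precision τ_n = τ₀ + n/σ² and mean μ_n = (τ₀μ₀ + (n/σ²)x̄)/τ_n.
Here τ₀ = 1/40.2 = 0.024876 and τ_data = 6/18.2 = 0.329670, so τ_n = 0.354546.
Rearranging for μ₀: μ₀ = (μ_n·τ_n − τ_data·x̄)/τ₀ = (4.8524·0.354546 − 0.329670·3.8) / 0.024876 = 0.467653/0.024876 ≈ 18.8.

μ₀ = 18.8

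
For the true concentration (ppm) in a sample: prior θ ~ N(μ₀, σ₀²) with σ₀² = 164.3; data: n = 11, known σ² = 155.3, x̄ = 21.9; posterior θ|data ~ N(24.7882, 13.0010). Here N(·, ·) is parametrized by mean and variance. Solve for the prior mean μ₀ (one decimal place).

μ₀ = 58.4

With known observation variance, the Normal–Normal posterior has precision τ_n = τ₀ + n/σ² and mean μ_n = (τ₀μ₀ + (n/σ²)x̄)/τ_n.
Here τ₀ = 1/164.3 = 0.006086 and τ_data = 11/155.3 = 0.070831, so τ_n = 0.076917.
Rearranging for μ₀: μ₀ = (μ_n·τ_n − τ_data·x̄)/τ₀ = (24.7882·0.076917 − 0.070831·21.9) / 0.006086 = 0.355435/0.006086 ≈ 58.4.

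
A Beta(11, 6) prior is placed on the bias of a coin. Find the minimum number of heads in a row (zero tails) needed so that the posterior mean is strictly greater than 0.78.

k = 11

After k heads and 0 tails the posterior is Beta(11+k, 6), with mean (11+k)/(11+6+k).
Set (11+k)/(17+k) > 0.78 and solve: k > (0.78·17 − 11)/(1 − 0.78) = 10.273.
The smallest integer exceeding 10.273 is 11, and checking k=11: (22)/(28) = 0.7857 > 0.78.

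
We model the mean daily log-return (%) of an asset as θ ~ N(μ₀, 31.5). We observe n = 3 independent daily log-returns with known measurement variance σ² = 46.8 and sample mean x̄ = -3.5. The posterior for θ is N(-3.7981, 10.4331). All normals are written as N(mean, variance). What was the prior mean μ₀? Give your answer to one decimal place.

The posterior mean is a precision-weighted average: μ_n = (τ₀μ₀ + τ_data·x̄)/(τ₀+τ_data), with τ₀=1/σ₀² and τ_data=n/σ².
Here τ₀ = 1/31.5 = 0.031746 and τ_data = 3/46.8 = 0.064103, so τ_n = 0.095849.
Rearranging for μ₀: μ₀ = (μ_n·τ_n − τ_data·x̄)/τ₀ = (-3.7981·0.095849 − 0.064103·-3.5) / 0.031746 = -0.139684/0.031746 ≈ -4.4.

μ₀ = -4.4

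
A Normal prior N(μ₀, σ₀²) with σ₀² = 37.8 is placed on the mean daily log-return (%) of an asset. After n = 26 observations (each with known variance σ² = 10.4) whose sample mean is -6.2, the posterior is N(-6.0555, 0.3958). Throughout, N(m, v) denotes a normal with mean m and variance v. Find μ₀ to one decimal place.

The posterior mean is a precision-weighted average: μ_n = (τ₀μ₀ + τ_data·x̄)/(τ₀+τ_data), with τ₀=1/σ₀² and τ_data=n/σ².
Here τ₀ = 1/37.8 = 0.026455 and τ_data = 26/10.4 = 2.500000, so τ_n = 2.526455.
Rearranging for μ₀: μ₀ = (μ_n·τ_n − τ_data·x̄)/τ₀ = (-6.0555·2.526455 − 2.500000·-6.2) / 0.026455 = 0.201052/0.026455 ≈ 7.6.

μ₀ = 7.6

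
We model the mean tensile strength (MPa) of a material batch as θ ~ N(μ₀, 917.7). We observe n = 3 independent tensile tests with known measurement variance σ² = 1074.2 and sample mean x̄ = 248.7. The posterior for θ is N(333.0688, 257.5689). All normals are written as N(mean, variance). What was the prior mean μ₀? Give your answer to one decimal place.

μ₀ = 549.3

The posterior mean is a precision-weighted average: μ_n = (τ₀μ₀ + τ_data·x̄)/(τ₀+τ_data), with τ₀=1/σ₀² and τ_data=n/σ².
Here τ₀ = 1/917.7 = 0.001090 and τ_data = 3/1074.2 = 0.002793, so τ_n = 0.003883.
Rearranging for μ₀: μ₀ = (μ_n·τ_n − τ_data·x̄)/τ₀ = (333.0688·0.003883 − 0.002793·248.7) / 0.001090 = 0.598687/0.001090 ≈ 549.3.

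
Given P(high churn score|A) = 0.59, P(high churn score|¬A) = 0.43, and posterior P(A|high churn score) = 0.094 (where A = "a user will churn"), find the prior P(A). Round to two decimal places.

P(A) = 0.07

In odds form, posterior odds = prior odds × likelihood ratio, so prior odds = posterior odds ÷ LR.
Posterior odds = 0.094/(1−0.094) = 0.1038. LR = 0.59/0.43 = 1.3721.
Prior odds = 0.1038/1.3721 = 0.0757, so P(A) = 0.0757/(1+0.0757) ≈ 0.07.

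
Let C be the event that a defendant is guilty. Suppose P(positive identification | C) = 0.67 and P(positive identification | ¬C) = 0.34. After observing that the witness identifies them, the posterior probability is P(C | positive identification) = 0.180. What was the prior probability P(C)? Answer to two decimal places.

P(C) = 0.10

Bayes' rule in odds form gives O(C|E) = O(C)·[P(E|C)/P(E|¬C)], hence O(C) = O(C|E)/LR.
Posterior odds = 0.180/(1−0.180) = 0.2195. LR = 0.67/0.34 = 1.9706.
Prior odds = 0.2195/1.9706 = 0.1114, so P(C) = 0.1114/(1+0.1114) ≈ 0.10.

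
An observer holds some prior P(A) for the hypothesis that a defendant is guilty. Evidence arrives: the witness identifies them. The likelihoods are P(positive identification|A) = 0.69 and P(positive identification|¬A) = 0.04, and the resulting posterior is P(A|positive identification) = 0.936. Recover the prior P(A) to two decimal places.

P(A) = 0.46

In odds form, posterior odds = prior odds × likelihood ratio, so prior odds = posterior odds ÷ LR.
Posterior odds = 0.936/(1−0.936) = 14.6250. LR = 0.69/0.04 = 17.2500.
Prior odds = 14.6250/17.2500 = 0.8478, so P(A) = 0.8478/(1+0.8478) ≈ 0.46.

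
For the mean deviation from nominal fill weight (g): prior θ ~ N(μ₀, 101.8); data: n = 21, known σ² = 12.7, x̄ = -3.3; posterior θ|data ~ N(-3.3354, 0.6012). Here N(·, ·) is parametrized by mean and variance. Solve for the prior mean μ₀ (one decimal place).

The posterior mean is a precision-weighted average: μ_n = (τ₀μ₀ + τ_data·x̄)/(τ₀+τ_data), with τ₀=1/σ₀² and τ_data=n/σ².
Here τ₀ = 1/101.8 = 0.009823 and τ_data = 21/12.7 = 1.653543, so τ_n = 1.663366.
Rearranging for μ₀: μ₀ = (μ_n·τ_n − τ_data·x̄)/τ₀ = (-3.3354·1.663366 − 1.653543·-3.3) / 0.009823 = -0.091299/0.009823 ≈ -9.3.

μ₀ = -9.3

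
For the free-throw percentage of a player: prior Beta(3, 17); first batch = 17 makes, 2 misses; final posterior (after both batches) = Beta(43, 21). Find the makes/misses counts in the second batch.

23 makes and 2 misses

Sequential conjugate updates are equivalent to a single update on the pooled data, so total successes = posterior α − prior α and total failures = posterior β − prior β.
Total across both batches: 43−3=40 makes, 21−17=4 misses.
Subtract the first batch: 40−17=23 makes and 4−2=2 misses.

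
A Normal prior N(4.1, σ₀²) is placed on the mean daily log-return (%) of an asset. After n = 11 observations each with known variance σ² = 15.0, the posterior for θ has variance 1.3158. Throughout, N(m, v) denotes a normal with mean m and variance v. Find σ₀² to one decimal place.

σ₀² = 37.5

For the Normal–Normal model with known σ², precisions add: τ_n = τ₀ + n/σ².
So 1/σ₀² = 1/1.3158 − 11/15.0 = 0.759994 − 0.733333 = 0.026661.
Hence σ₀² = 1/0.026661 ≈ 37.5.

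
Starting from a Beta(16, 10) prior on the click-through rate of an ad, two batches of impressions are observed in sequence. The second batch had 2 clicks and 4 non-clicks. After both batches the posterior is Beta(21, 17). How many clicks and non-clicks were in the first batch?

3 clicks and 3 non-clicks

Because Beta–binomial updating is additive in the counts, the combined data contributed (α_post−α_prior, β_post−β_prior) successes and failures.
Total across both batches: 21−16=5 clicks, 17−10=7 non-clicks.
Subtract the second batch: 5−2=3 clicks and 7−4=3 non-clicks.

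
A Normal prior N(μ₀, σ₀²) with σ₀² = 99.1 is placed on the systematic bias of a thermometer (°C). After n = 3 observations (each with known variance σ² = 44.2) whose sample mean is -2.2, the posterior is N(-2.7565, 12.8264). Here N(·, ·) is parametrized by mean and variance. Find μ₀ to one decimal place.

μ₀ = -6.5

The posterior mean is a precision-weighted average: μ_n = (τ₀μ₀ + τ_data·x̄)/(τ₀+τ_data), with τ₀=1/σ₀² and τ_data=n/σ².
Here τ₀ = 1/99.1 = 0.010091 and τ_data = 3/44.2 = 0.067873, so τ_n = 0.077964.
Rearranging for μ₀: μ₀ = (μ_n·τ_n − τ_data·x̄)/τ₀ = (-2.7565·0.077964 − 0.067873·-2.2) / 0.010091 = -0.065587/0.010091 ≈ -6.5.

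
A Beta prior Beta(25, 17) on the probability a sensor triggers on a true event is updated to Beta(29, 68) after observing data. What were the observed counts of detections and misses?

4 detections and 51 misses

Beta is conjugate to the binomial likelihood: posterior = Beta(α+s, β+f).
So s = 29 − 25 = 4 and f = 68 − 17 = 51.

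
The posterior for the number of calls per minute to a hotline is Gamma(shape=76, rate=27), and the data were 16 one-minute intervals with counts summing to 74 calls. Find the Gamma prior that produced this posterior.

A Gamma(α, β) prior (rate parametrization) on a Poisson rate with n observations summing to S gives posterior Gamma(α+S, β+n).
So α = 76 − 74 = 2 and β = 27 − 16 = 11.

Gamma(shape=2, rate=11)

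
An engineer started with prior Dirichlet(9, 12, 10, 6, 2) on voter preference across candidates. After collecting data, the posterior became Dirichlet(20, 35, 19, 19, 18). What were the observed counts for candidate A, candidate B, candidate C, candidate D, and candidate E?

For a Dirichlet(α) prior with multinomial counts c, the posterior is Dirichlet(α + c) componentwise.
Counts are posterior − prior componentwise: 20−9=11, 35−12=23, 19−10=9, 19−6=13, 18−2=16.

counts (11, 23, 9, 13, 16)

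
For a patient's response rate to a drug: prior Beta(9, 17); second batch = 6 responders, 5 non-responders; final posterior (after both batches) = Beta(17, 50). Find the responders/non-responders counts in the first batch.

2 responders and 28 non-responders

Because Beta–binomial updating is additive in the counts, the combined data contributed (α_post−α_prior, β_post−β_prior) successes and failures.
Total across both batches: 17−9=8 responders, 50−17=33 non-responders.
Subtract the second batch: 8−6=2 responders and 33−5=28 non-responders.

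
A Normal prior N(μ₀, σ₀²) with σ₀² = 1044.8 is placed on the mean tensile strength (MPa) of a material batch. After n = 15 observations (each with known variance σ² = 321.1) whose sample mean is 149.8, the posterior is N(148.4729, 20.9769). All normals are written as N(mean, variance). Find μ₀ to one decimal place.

μ₀ = 83.7

With known observation variance, the Normal–Normal posterior has precision τ_n = τ₀ + n/σ² and mean μ_n = (τ₀μ₀ + (n/σ²)x̄)/τ_n.
Here τ₀ = 1/1044.8 = 0.000957 and τ_data = 15/321.1 = 0.046714, so τ_n = 0.047671.
Rearranging for μ₀: μ₀ = (μ_n·τ_n − τ_data·x̄)/τ₀ = (148.4729·0.047671 − 0.046714·149.8) / 0.000957 = 0.080094/0.000957 ≈ 83.7.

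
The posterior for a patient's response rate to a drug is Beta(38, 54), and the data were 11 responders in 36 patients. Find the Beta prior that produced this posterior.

A Beta(α, β) prior with s successes and f failures in binomial data gives a Beta(α+s, β+f) posterior.
So α = 38 − 11 = 27 and β = 54 − 25 = 29.

Beta(27, 29)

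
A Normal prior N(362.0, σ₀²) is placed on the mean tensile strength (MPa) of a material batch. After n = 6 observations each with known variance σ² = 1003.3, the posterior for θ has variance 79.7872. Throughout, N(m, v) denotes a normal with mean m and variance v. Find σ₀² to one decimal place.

Posterior precision equals prior precision plus data precision: 1/σ_n² = 1/σ₀² + n/σ².
So 1/σ₀² = 1/79.7872 − 6/1003.3 = 0.012533 − 0.005980 = 0.006553.
Hence σ₀² = 1/0.006553 ≈ 152.6.

σ₀² = 152.6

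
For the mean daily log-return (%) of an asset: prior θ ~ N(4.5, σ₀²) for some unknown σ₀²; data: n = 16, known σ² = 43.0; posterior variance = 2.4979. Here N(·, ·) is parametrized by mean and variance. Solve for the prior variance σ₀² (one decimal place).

σ₀² = 35.4

For the Normal–Normal model with known σ², precisions add: τ_n = τ₀ + n/σ².
So 1/σ₀² = 1/2.4979 − 16/43.0 = 0.400336 − 0.372093 = 0.028243.
Hence σ₀² = 1/0.028243 ≈ 35.4.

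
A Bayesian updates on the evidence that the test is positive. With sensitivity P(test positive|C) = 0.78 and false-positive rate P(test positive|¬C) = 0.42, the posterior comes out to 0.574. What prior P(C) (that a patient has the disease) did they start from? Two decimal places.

P(C) = 0.42

Bayes' rule in odds form gives O(C|E) = O(C)·[P(E|C)/P(E|¬C)], hence O(C) = O(C|E)/LR.
Posterior odds = 0.574/(1−0.574) = 1.3474. LR = 0.78/0.42 = 1.8571.
Prior odds = 1.3474/1.8571 = 0.7255, so P(C) = 0.7255/(1+0.7255) ≈ 0.42.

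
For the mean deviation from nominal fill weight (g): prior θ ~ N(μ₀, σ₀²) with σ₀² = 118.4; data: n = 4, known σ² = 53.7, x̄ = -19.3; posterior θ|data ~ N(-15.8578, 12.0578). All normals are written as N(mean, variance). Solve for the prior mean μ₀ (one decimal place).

The posterior mean is a precision-weighted average: μ_n = (τ₀μ₀ + τ_data·x̄)/(τ₀+τ_data), with τ₀=1/σ₀² and τ_data=n/σ².
Here τ₀ = 1/118.4 = 0.008446 and τ_data = 4/53.7 = 0.074488, so τ_n = 0.082934.
Rearranging for μ₀: μ₀ = (μ_n·τ_n − τ_data·x̄)/τ₀ = (-15.8578·0.082934 − 0.074488·-19.3) / 0.008446 = 0.122468/0.008446 ≈ 14.5.

μ₀ = 14.5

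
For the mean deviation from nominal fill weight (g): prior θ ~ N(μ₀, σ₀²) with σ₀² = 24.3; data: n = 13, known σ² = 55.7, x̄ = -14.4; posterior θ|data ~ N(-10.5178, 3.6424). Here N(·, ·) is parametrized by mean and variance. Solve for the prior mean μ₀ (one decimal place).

The posterior mean is a precision-weighted average: μ_n = (τ₀μ₀ + τ_data·x̄)/(τ₀+τ_data), with τ₀=1/σ₀² and τ_data=n/σ².
Here τ₀ = 1/24.3 = 0.041152 and τ_data = 13/55.7 = 0.233393, so τ_n = 0.274545.
Rearranging for μ₀: μ₀ = (μ_n·τ_n − τ_data·x̄)/τ₀ = (-10.5178·0.274545 − 0.233393·-14.4) / 0.041152 = 0.473250/0.041152 ≈ 11.5.

μ₀ = 11.5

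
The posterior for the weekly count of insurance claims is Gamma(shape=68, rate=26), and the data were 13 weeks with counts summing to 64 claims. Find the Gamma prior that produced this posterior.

Gamma–Poisson conjugacy: posterior shape = α + Σxᵢ, posterior rate = β + n.
So α = 68 − 64 = 4 and β = 26 − 13 = 13.

Gamma(shape=4, rate=13)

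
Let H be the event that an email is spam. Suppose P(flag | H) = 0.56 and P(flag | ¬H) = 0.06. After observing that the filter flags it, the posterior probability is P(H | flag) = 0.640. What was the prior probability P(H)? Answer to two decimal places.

P(H) = 0.16

In odds form, posterior odds = prior odds × likelihood ratio, so prior odds = posterior odds ÷ LR.
Posterior odds = 0.640/(1−0.640) = 1.7778. LR = 0.56/0.06 = 9.3333.
Prior odds = 1.7778/9.3333 = 0.1905, so P(H) = 0.1905/(1+0.1905) ≈ 0.16.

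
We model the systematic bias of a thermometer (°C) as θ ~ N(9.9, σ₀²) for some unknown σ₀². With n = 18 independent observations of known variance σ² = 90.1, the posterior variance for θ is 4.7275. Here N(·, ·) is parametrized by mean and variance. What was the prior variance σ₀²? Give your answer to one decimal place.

σ₀² = 85.1

Posterior precision equals prior precision plus data precision: 1/σ_n² = 1/σ₀² + n/σ².
So 1/σ₀² = 1/4.7275 − 18/90.1 = 0.211528 − 0.199778 = 0.011750.
Hence σ₀² = 1/0.011750 ≈ 85.1.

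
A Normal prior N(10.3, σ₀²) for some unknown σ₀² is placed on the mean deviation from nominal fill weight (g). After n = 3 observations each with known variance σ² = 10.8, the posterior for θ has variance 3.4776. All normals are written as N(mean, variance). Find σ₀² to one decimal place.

σ₀² = 102.3

For the Normal–Normal model with known σ², precisions add: τ_n = τ₀ + n/σ².
So 1/σ₀² = 1/3.4776 − 3/10.8 = 0.287555 − 0.277778 = 0.009777.
Hence σ₀² = 1/0.009777 ≈ 102.3.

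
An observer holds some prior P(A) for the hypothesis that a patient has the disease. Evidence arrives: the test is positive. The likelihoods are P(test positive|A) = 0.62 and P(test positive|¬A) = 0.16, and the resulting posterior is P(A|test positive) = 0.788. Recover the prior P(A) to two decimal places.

P(A) = 0.49

In odds form, posterior odds = prior odds × likelihood ratio, so prior odds = posterior odds ÷ LR.
Posterior odds = 0.788/(1−0.788) = 3.7170. LR = 0.62/0.16 = 3.8750.
Prior odds = 3.7170/3.8750 = 0.9592, so P(A) = 0.9592/(1+0.9592) ≈ 0.49.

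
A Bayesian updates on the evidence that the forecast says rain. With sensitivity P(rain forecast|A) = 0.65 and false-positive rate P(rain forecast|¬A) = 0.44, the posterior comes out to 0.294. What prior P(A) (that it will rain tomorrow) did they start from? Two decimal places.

P(A) = 0.22

In odds form, posterior odds = prior odds × likelihood ratio, so prior odds = posterior odds ÷ LR.
Posterior odds = 0.294/(1−0.294) = 0.4164. LR = 0.65/0.44 = 1.4773.
Prior odds = 0.4164/1.4773 = 0.2819, so P(A) = 0.2819/(1+0.2819) ≈ 0.22.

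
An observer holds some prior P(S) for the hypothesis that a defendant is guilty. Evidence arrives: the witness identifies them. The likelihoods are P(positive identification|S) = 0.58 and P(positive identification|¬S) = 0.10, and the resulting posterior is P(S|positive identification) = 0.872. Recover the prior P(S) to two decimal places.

P(S) = 0.54

Bayes' rule in odds form gives O(S|E) = O(S)·[P(E|S)/P(E|¬S)], hence O(S) = O(S|E)/LR.
Posterior odds = 0.872/(1−0.872) = 6.8125. LR = 0.58/0.10 = 5.8000.
Prior odds = 6.8125/5.8000 = 1.1746, so P(S) = 1.1746/(1+1.1746) ≈ 0.54.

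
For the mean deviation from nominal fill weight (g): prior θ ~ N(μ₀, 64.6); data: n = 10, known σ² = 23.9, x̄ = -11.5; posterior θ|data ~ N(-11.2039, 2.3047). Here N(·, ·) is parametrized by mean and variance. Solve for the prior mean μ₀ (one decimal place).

With known observation variance, the Normal–Normal posterior has precision τ_n = τ₀ + n/σ² and mean μ_n = (τ₀μ₀ + (n/σ²)x̄)/τ_n.
Here τ₀ = 1/64.6 = 0.015480 and τ_data = 10/23.9 = 0.418410, so τ_n = 0.433890.
Rearranging for μ₀: μ₀ = (μ_n·τ_n − τ_data·x̄)/τ₀ = (-11.2039·0.433890 − 0.418410·-11.5) / 0.015480 = -0.049545/0.015480 ≈ -3.2.

μ₀ = -3.2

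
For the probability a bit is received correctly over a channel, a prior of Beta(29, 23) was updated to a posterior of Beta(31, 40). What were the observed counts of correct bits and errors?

2 correct bits and 17 errors

Under Beta–binomial conjugacy the posterior parameters are (α+s, β+f).
So s = 31 − 29 = 2 and f = 40 − 23 = 17.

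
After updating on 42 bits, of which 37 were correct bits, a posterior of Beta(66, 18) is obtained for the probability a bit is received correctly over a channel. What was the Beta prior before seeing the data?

Beta(29, 13)

Beta is conjugate to the binomial likelihood: posterior = Beta(a+s, b+f).
So a = 66 − 37 = 29 and b = 18 − 5 = 13.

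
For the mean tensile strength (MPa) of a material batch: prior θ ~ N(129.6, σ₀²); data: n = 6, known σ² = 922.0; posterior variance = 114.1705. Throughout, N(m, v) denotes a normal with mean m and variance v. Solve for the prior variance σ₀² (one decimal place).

σ₀² = 444.2

Posterior precision equals prior precision plus data precision: 1/σ_n² = 1/σ₀² + n/σ².
So 1/σ₀² = 1/114.1705 − 6/922.0 = 0.008759 − 0.006508 = 0.002251.
Hence σ₀² = 1/0.002251 ≈ 444.2.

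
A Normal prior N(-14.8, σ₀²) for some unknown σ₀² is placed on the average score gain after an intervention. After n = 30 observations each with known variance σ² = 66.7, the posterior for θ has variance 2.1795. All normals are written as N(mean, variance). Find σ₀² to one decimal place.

Posterior precision equals prior precision plus data precision: 1/σ_n² = 1/σ₀² + n/σ².
So 1/σ₀² = 1/2.1795 − 30/66.7 = 0.458821 − 0.449775 = 0.009046.
Hence σ₀² = 1/0.009046 ≈ 110.5.

σ₀² = 110.5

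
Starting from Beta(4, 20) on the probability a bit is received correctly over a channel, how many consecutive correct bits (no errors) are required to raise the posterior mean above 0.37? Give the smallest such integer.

After k correct bits and 0 errors the posterior is Beta(4+k, 20), with mean (4+k)/(4+20+k).
Set (4+k)/(24+k) > 0.37 and solve: k > (0.37·24 − 4)/(1 − 0.37) = 7.746.
The smallest integer exceeding 7.746 is 8, and checking k=8: (12)/(32) = 0.3750 > 0.37.

k = 8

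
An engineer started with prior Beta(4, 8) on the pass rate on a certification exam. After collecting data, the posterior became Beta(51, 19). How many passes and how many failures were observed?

47 passes and 11 failures

A Beta(α, β) prior with s successes and f failures in binomial data gives a Beta(α+s, β+f) posterior.
Match parameters: s=51−4=47, f=19−8=11.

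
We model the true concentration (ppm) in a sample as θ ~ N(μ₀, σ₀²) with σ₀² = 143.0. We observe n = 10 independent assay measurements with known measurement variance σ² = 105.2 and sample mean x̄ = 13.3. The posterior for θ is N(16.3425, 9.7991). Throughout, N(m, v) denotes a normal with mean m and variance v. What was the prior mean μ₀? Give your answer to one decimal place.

The posterior mean is a precision-weighted average: μ_n = (τ₀μ₀ + τ_data·x̄)/(τ₀+τ_data), with τ₀=1/σ₀² and τ_data=n/σ².
Here τ₀ = 1/143.0 = 0.006993 and τ_data = 10/105.2 = 0.095057, so τ_n = 0.102050.
Rearranging for μ₀: μ₀ = (μ_n·τ_n − τ_data·x̄)/τ₀ = (16.3425·0.102050 − 0.095057·13.3) / 0.006993 = 0.403494/0.006993 ≈ 57.7.

μ₀ = 57.7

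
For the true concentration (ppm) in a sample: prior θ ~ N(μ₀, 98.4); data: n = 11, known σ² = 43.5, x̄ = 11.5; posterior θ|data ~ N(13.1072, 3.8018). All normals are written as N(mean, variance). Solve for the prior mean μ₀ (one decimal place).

μ₀ = 53.1

With known observation variance, the Normal–Normal posterior has precision τ_n = τ₀ + n/σ² and mean μ_n = (τ₀μ₀ + (n/σ²)x̄)/τ_n.
Here τ₀ = 1/98.4 = 0.010163 and τ_data = 11/43.5 = 0.252874, so τ_n = 0.263037.
Rearranging for μ₀: μ₀ = (μ_n·τ_n − τ_data·x̄)/τ₀ = (13.1072·0.263037 − 0.252874·11.5) / 0.010163 = 0.539628/0.010163 ≈ 53.1.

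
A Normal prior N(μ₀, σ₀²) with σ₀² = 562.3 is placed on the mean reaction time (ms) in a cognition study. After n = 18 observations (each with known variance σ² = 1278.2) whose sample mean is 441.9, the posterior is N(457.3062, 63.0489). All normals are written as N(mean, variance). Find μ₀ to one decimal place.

The posterior mean is a precision-weighted average: μ_n = (τ₀μ₀ + τ_data·x̄)/(τ₀+τ_data), with τ₀=1/σ₀² and τ_data=n/σ².
Here τ₀ = 1/562.3 = 0.001778 and τ_data = 18/1278.2 = 0.014082, so τ_n = 0.015860.
Rearranging for μ₀: μ₀ = (μ_n·τ_n − τ_data·x̄)/τ₀ = (457.3062·0.015860 − 0.014082·441.9) / 0.001778 = 1.030041/0.001778 ≈ 579.3.

μ₀ = 579.3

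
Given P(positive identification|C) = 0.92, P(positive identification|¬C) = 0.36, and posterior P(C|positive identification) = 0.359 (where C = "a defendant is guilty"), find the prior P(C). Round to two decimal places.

Bayes' rule in odds form gives O(C|E) = O(C)·[P(E|C)/P(E|¬C)], hence O(C) = O(C|E)/LR.
Posterior odds = 0.359/(1−0.359) = 0.5601. LR = 0.92/0.36 = 2.5556.
Prior odds = 0.5601/2.5556 = 0.2192, so P(C) = 0.2192/(1+0.2192) ≈ 0.18.

P(C) = 0.18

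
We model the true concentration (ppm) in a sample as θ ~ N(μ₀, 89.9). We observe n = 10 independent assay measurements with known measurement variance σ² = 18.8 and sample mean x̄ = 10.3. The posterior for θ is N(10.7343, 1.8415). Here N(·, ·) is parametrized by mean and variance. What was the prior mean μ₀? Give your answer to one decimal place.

μ₀ = 31.5

The posterior mean is a precision-weighted average: μ_n = (τ₀μ₀ + τ_data·x̄)/(τ₀+τ_data), with τ₀=1/σ₀² and τ_data=n/σ².
Here τ₀ = 1/89.9 = 0.011123 and τ_data = 10/18.8 = 0.531915, so τ_n = 0.543038.
Rearranging for μ₀: μ₀ = (μ_n·τ_n − τ_data·x̄)/τ₀ = (10.7343·0.543038 − 0.531915·10.3) / 0.011123 = 0.350408/0.011123 ≈ 31.5.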